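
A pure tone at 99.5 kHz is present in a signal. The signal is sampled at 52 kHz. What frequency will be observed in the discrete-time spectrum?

4.5 kHz

99.5 kHz mod fs = 47.5 kHz.
47.5 kHz > fs/2 = 26 kHz, folds to fs − 47.5 kHz = 4.5 kHz.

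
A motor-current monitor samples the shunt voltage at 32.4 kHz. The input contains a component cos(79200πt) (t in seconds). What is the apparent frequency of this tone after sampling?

ω = 79200π rad/s → f = ω/(2π) = 39600 Hz = 39.6 kHz.
39.6 kHz mod fs = 7.2 kHz.
7.2 kHz ≤ fs/2 = 16.2 kHz, appears at 7.2 kHz.

7.2 kHz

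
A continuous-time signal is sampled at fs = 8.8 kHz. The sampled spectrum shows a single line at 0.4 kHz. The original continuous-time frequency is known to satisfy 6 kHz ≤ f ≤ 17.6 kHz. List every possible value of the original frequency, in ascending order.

Frequencies that alias to 0.4 kHz are k·fs ± 0.4 kHz for integer k ≥ 0.
k=0: 0.4 kHz.
k=1: 8.4 kHz, 9.2 kHz.
k=2: 17.2 kHz, 18 kHz.
k=3: 26 kHz, 26.8 kHz.
Within [6 kHz, 17.6 kHz]: 8.4 kHz, 9.2 kHz, 17.2 kHz.

8.4 kHz, 9.2 kHz, 17.2 kHz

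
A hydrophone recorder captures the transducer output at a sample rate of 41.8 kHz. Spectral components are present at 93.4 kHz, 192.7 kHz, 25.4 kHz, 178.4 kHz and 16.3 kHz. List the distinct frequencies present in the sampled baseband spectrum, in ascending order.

fs/2 = 20.9 kHz.
93.4 kHz mod fs = 9.8 kHz.
9.8 kHz ≤ fs/2 = 20.9 kHz, appears at 9.8 kHz.
192.7 kHz mod fs = 25.5 kHz.
25.5 kHz > fs/2 = 20.9 kHz, folds to fs − 25.5 kHz = 16.3 kHz.
25.4 kHz > fs/2 = 20.9 kHz, folds to fs − 25.4 kHz = 16.4 kHz.
178.4 kHz mod fs = 11.2 kHz.
11.2 kHz ≤ fs/2 = 20.9 kHz, appears at 11.2 kHz.
16.3 kHz ≤ fs/2 = 20.9 kHz, passes unchanged.
Distinct values: {9.8 kHz, 11.2 kHz, 16.3 kHz, 16.4 kHz}.

9.8 kHz, 11.2 kHz, 16.3 kHz, 16.4 kHz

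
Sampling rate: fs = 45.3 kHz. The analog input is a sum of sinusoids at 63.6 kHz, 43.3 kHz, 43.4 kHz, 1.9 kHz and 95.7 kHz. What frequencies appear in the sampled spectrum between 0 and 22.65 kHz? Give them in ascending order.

fs/2 = 22.65 kHz.
63.6 kHz mod fs = 18.3 kHz.
18.3 kHz ≤ fs/2 = 22.65 kHz, appears at 18.3 kHz.
43.3 kHz > fs/2 = 22.65 kHz, folds to fs − 43.3 kHz = 2 kHz.
43.4 kHz > fs/2 = 22.65 kHz, folds to fs − 43.4 kHz = 1.9 kHz.
1.9 kHz ≤ fs/2 = 22.65 kHz, passes unchanged.
95.7 kHz mod fs = 5.1 kHz.
5.1 kHz ≤ fs/2 = 22.65 kHz, appears at 5.1 kHz.
Distinct values: {1.9 kHz, 2 kHz, 5.1 kHz, 18.3 kHz}.

1.9 kHz, 2 kHz, 5.1 kHz, 18.3 kHz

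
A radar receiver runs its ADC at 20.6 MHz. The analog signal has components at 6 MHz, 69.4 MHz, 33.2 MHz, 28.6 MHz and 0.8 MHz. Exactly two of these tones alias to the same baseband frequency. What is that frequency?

8 MHz

fs/2 = 10.3 MHz.
6 MHz ≤ fs/2 = 10.3 MHz, passes unchanged.
69.4 MHz mod fs = 7.6 MHz.
7.6 MHz ≤ fs/2 = 10.3 MHz, appears at 7.6 MHz.
33.2 MHz mod fs = 12.6 MHz.
12.6 MHz > fs/2 = 10.3 MHz, folds to fs − 12.6 MHz = 8 MHz.
28.6 MHz mod fs = 8 MHz.
8 MHz ≤ fs/2 = 10.3 MHz, appears at 8 MHz.
0.8 MHz ≤ fs/2 = 10.3 MHz, passes unchanged.
28.6 MHz and 33.2 MHz both map to 8 MHz.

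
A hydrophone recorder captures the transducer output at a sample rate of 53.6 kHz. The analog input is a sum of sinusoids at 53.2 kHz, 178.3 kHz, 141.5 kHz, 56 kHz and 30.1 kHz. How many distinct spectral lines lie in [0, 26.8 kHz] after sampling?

fs/2 = 26.8 kHz.
53.2 kHz > fs/2 = 26.8 kHz, folds to fs − 53.2 kHz = 0.4 kHz.
178.3 kHz mod fs = 17.5 kHz.
17.5 kHz ≤ fs/2 = 26.8 kHz, appears at 17.5 kHz.
141.5 kHz mod fs = 34.3 kHz.
34.3 kHz > fs/2 = 26.8 kHz, folds to fs − 34.3 kHz = 19.3 kHz.
56 kHz mod fs = 2.4 kHz.
2.4 kHz ≤ fs/2 = 26.8 kHz, appears at 2.4 kHz.
30.1 kHz > fs/2 = 26.8 kHz, folds to fs − 30.1 kHz = 23.5 kHz.
Distinct values: {0.4 kHz, 2.4 kHz, 17.5 kHz, 19.3 kHz, 23.5 kHz} → 5.

5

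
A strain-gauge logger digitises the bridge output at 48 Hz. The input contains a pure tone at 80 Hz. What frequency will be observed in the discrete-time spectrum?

80 Hz mod fs = 32 Hz.
32 Hz > fs/2 = 24 Hz, folds to fs − 32 Hz = 16 Hz.

16 Hz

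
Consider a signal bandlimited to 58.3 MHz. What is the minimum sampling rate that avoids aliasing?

116.6 MHz

Nyquist rate = 2 × 58.3 MHz = 116.6 MHz.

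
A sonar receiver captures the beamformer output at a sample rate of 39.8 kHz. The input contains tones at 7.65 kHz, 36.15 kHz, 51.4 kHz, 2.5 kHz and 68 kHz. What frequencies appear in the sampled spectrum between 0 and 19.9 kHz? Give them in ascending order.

fs/2 = 19.9 kHz.
7.65 kHz ≤ fs/2 = 19.9 kHz, passes unchanged.
36.15 kHz > fs/2 = 19.9 kHz, folds to fs − 36.15 kHz = 3.65 kHz.
51.4 kHz mod fs = 11.6 kHz.
11.6 kHz ≤ fs/2 = 19.9 kHz, appears at 11.6 kHz.
2.5 kHz ≤ fs/2 = 19.9 kHz, passes unchanged.
68 kHz mod fs = 28.2 kHz.
28.2 kHz > fs/2 = 19.9 kHz, folds to fs − 28.2 kHz = 11.6 kHz.
Distinct values: {2.5 kHz, 3.65 kHz, 7.65 kHz, 11.6 kHz}.

2.5 kHz, 3.65 kHz, 7.65 kHz, 11.6 kHz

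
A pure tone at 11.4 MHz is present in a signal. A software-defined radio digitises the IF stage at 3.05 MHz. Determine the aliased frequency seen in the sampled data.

0.8 MHz

11.4 MHz mod fs = 2.25 MHz.
2.25 MHz > fs/2 = 1.525 MHz, folds to fs − 2.25 MHz = 0.8 MHz.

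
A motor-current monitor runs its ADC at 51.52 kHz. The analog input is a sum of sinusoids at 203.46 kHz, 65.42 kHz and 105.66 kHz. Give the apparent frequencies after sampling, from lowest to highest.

fs/2 = 25.76 kHz.
203.46 kHz mod fs = 48.9 kHz.
48.9 kHz > fs/2 = 25.76 kHz, folds to fs − 48.9 kHz = 2.62 kHz.
65.42 kHz mod fs = 13.9 kHz.
13.9 kHz ≤ fs/2 = 25.76 kHz, appears at 13.9 kHz.
105.66 kHz mod fs = 2.62 kHz.
2.62 kHz ≤ fs/2 = 25.76 kHz, appears at 2.62 kHz.
Distinct values: {2.62 kHz, 13.9 kHz}.

2.62 kHz, 13.9 kHz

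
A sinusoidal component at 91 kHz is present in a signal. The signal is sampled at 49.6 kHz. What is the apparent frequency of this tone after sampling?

91 kHz mod fs = 41.4 kHz.
41.4 kHz > fs/2 = 24.8 kHz, folds to fs − 41.4 kHz = 8.2 kHz.

8.2 kHz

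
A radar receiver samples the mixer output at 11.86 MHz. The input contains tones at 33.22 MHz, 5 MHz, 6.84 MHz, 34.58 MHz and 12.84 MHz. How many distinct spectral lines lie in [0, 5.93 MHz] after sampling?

fs/2 = 5.93 MHz.
33.22 MHz mod fs = 9.5 MHz.
9.5 MHz > fs/2 = 5.93 MHz, folds to fs − 9.5 MHz = 2.36 MHz.
5 MHz ≤ fs/2 = 5.93 MHz, passes unchanged.
6.84 MHz > fs/2 = 5.93 MHz, folds to fs − 6.84 MHz = 5.02 MHz.
34.58 MHz mod fs = 10.86 MHz.
10.86 MHz > fs/2 = 5.93 MHz, folds to fs − 10.86 MHz = 1 MHz.
12.84 MHz mod fs = 0.98 MHz.
0.98 MHz ≤ fs/2 = 5.93 MHz, appears at 0.98 MHz.
Distinct values: {0.98 MHz, 1 MHz, 2.36 MHz, 5 MHz, 5.02 MHz} → 5.

5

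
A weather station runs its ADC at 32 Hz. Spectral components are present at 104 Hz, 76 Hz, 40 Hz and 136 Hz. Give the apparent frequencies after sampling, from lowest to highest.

8 Hz, 12 Hz

fs/2 = 16 Hz.
104 Hz mod fs = 8 Hz.
8 Hz ≤ fs/2 = 16 Hz, appears at 8 Hz.
76 Hz mod fs = 12 Hz.
12 Hz ≤ fs/2 = 16 Hz, appears at 12 Hz.
40 Hz mod fs = 8 Hz.
8 Hz ≤ fs/2 = 16 Hz, appears at 8 Hz.
136 Hz mod fs = 8 Hz.
8 Hz ≤ fs/2 = 16 Hz, appears at 8 Hz.
Distinct values: {8 Hz, 12 Hz}.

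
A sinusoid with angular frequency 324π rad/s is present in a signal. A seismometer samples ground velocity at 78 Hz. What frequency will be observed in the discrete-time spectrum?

6 Hz

ω = 324π rad/s → f = ω/(2π) = 162 Hz.
162 Hz mod fs = 6 Hz.
6 Hz ≤ fs/2 = 39 Hz, appears at 6 Hz.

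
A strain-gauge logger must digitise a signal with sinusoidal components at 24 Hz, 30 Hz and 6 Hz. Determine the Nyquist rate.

Highest-frequency component: 30 Hz.
Nyquist rate = 2 × 30 Hz = 60 Hz.

60 Hz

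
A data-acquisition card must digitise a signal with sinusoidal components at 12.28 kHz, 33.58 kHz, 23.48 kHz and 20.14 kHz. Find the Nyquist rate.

67.16 kHz

Highest-frequency component: 33.58 kHz.
Nyquist rate = 2 × 33.58 kHz = 67.16 kHz.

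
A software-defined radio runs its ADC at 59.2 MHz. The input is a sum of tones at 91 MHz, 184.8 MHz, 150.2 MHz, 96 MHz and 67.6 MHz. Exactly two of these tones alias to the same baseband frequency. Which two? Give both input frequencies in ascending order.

91 MHz, 150.2 MHz

fs/2 = 29.6 MHz.
91 MHz mod fs = 31.8 MHz.
31.8 MHz > fs/2 = 29.6 MHz, folds to fs − 31.8 MHz = 27.4 MHz.
184.8 MHz mod fs = 7.2 MHz.
7.2 MHz ≤ fs/2 = 29.6 MHz, appears at 7.2 MHz.
150.2 MHz mod fs = 31.8 MHz.
31.8 MHz > fs/2 = 29.6 MHz, folds to fs − 31.8 MHz = 27.4 MHz.
96 MHz mod fs = 36.8 MHz.
36.8 MHz > fs/2 = 29.6 MHz, folds to fs − 36.8 MHz = 22.4 MHz.
67.6 MHz mod fs = 8.4 MHz.
8.4 MHz ≤ fs/2 = 29.6 MHz, appears at 8.4 MHz.
91 MHz and 150.2 MHz both map to 27.4 MHz.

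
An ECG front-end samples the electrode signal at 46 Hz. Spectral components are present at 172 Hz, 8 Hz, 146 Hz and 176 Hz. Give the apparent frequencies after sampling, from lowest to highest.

fs/2 = 23 Hz.
172 Hz mod fs = 34 Hz.
34 Hz > fs/2 = 23 Hz, folds to fs − 34 Hz = 12 Hz.
8 Hz ≤ fs/2 = 23 Hz, passes unchanged.
146 Hz mod fs = 8 Hz.
8 Hz ≤ fs/2 = 23 Hz, appears at 8 Hz.
176 Hz mod fs = 38 Hz.
38 Hz > fs/2 = 23 Hz, folds to fs − 38 Hz = 8 Hz.
Distinct values: {8 Hz, 12 Hz}.

8 Hz, 12 Hz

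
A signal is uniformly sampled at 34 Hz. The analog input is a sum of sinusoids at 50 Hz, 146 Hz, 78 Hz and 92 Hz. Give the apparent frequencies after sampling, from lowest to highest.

fs/2 = 17 Hz.
50 Hz mod fs = 16 Hz.
16 Hz ≤ fs/2 = 17 Hz, appears at 16 Hz.
146 Hz mod fs = 10 Hz.
10 Hz ≤ fs/2 = 17 Hz, appears at 10 Hz.
78 Hz mod fs = 10 Hz.
10 Hz ≤ fs/2 = 17 Hz, appears at 10 Hz.
92 Hz mod fs = 24 Hz.
24 Hz > fs/2 = 17 Hz, folds to fs − 24 Hz = 10 Hz.
Distinct values: {10 Hz, 16 Hz}.

10 Hz, 16 Hz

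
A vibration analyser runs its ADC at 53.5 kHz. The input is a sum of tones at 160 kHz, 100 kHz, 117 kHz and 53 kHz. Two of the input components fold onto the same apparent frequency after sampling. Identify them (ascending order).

fs/2 = 26.75 kHz.
160 kHz mod fs = 53 kHz.
53 kHz > fs/2 = 26.75 kHz, folds to fs − 53 kHz = 0.5 kHz.
100 kHz mod fs = 46.5 kHz.
46.5 kHz > fs/2 = 26.75 kHz, folds to fs − 46.5 kHz = 7 kHz.
117 kHz mod fs = 10 kHz.
10 kHz ≤ fs/2 = 26.75 kHz, appears at 10 kHz.
53 kHz > fs/2 = 26.75 kHz, folds to fs − 53 kHz = 0.5 kHz.
53 kHz and 160 kHz both map to 0.5 kHz.

53 kHz, 160 kHz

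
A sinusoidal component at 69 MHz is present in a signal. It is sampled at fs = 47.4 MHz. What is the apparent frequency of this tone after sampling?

21.6 MHz

69 MHz mod fs = 21.6 MHz.
21.6 MHz ≤ fs/2 = 23.7 MHz, appears at 21.6 MHz.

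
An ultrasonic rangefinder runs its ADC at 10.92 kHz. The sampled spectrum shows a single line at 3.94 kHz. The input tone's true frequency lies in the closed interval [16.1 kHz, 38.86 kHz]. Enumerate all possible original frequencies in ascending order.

Frequencies that alias to 3.94 kHz are k·fs ± 3.94 kHz for integer k ≥ 0.
k=0: 3.94 kHz.
k=1: 6.98 kHz, 14.86 kHz.
k=2: 17.9 kHz, 25.78 kHz.
k=3: 28.82 kHz, 36.7 kHz.
k=4: 39.74 kHz, 47.62 kHz.
Within [16.1 kHz, 38.86 kHz]: 17.9 kHz, 25.78 kHz, 28.82 kHz, 36.7 kHz.

17.9 kHz, 25.78 kHz, 28.82 kHz, 36.7 kHz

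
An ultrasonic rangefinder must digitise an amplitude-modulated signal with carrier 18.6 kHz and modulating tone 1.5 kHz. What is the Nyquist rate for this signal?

40.2 kHz

AM sidebands sit at fc ± fm = 17.1 kHz and 20.1 kHz.
Highest-frequency component: 20.1 kHz.
Nyquist rate = 2 × 20.1 kHz = 40.2 kHz.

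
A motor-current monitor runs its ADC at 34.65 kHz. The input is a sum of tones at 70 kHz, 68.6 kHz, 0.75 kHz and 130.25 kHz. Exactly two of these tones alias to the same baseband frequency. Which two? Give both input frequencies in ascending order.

68.6 kHz, 70 kHz

fs/2 = 17.325 kHz.
70 kHz mod fs = 0.7 kHz.
0.7 kHz ≤ fs/2 = 17.325 kHz, appears at 0.7 kHz.
68.6 kHz mod fs = 33.95 kHz.
33.95 kHz > fs/2 = 17.325 kHz, folds to fs − 33.95 kHz = 0.7 kHz.
0.75 kHz ≤ fs/2 = 17.325 kHz, passes unchanged.
130.25 kHz mod fs = 26.3 kHz.
26.3 kHz > fs/2 = 17.325 kHz, folds to fs − 26.3 kHz = 8.35 kHz.
68.6 kHz and 70 kHz both map to 0.7 kHz.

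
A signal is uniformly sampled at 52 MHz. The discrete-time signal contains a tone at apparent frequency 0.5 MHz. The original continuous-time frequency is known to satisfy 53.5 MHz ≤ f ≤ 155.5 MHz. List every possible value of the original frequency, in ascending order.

Frequencies that alias to 0.5 MHz are k·fs ± 0.5 MHz for integer k ≥ 0.
k=0: 0.5 MHz.
k=1: 51.5 MHz, 52.5 MHz.
k=2: 103.5 MHz, 104.5 MHz.
k=3: 155.5 MHz, 156.5 MHz.
k=4: 207.5 MHz, 208.5 MHz.
Within [53.5 MHz, 155.5 MHz]: 103.5 MHz, 104.5 MHz, 155.5 MHz.

103.5 MHz, 104.5 MHz, 155.5 MHz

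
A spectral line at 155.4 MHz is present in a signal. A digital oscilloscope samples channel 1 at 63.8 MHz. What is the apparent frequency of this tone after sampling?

27.8 MHz

155.4 MHz mod fs = 27.8 MHz.
27.8 MHz ≤ fs/2 = 31.9 MHz, appears at 27.8 MHz.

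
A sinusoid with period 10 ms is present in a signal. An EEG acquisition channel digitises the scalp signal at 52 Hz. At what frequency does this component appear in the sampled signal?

T = 10 ms → f = 1/T = 100 Hz.
100 Hz mod fs = 48 Hz.
48 Hz > fs/2 = 26 Hz, folds to fs − 48 Hz = 4 Hz.

4 Hz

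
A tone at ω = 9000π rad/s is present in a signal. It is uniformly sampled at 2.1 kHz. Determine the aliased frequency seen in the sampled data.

0.3 kHz

ω = 9000π rad/s → f = ω/(2π) = 4500 Hz = 4.5 kHz.
4.5 kHz mod fs = 0.3 kHz.
0.3 kHz ≤ fs/2 = 1.05 kHz, appears at 0.3 kHz.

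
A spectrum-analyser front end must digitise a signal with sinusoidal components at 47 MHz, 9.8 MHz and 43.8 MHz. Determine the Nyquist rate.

Highest-frequency component: 47 MHz.
Nyquist rate = 2 × 47 MHz = 94 MHz.

94 MHz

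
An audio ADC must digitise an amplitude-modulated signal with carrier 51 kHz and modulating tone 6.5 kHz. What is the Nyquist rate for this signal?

115 kHz

AM sidebands sit at fc ± fm = 44.5 kHz and 57.5 kHz.
Highest-frequency component: 57.5 kHz.
Nyquist rate = 2 × 57.5 kHz = 115 kHz.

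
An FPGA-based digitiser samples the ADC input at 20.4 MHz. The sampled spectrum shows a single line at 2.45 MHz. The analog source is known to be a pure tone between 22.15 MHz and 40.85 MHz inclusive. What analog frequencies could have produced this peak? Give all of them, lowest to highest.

22.85 MHz, 38.35 MHz

Frequencies that alias to 2.45 MHz are k·fs ± 2.45 MHz for integer k ≥ 0.
k=0: 2.45 MHz.
k=1: 17.95 MHz, 22.85 MHz.
k=2: 38.35 MHz, 43.25 MHz.
k=3: 58.75 MHz, 63.65 MHz.
Within [22.15 MHz, 40.85 MHz]: 22.85 MHz, 38.35 MHz.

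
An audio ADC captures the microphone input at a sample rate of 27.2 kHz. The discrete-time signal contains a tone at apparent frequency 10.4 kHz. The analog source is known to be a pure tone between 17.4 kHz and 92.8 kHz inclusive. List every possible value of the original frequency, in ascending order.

37.6 kHz, 44 kHz, 64.8 kHz, 71.2 kHz, 92 kHz

Frequencies that alias to 10.4 kHz are k·fs ± 10.4 kHz for integer k ≥ 0.
k=0: 10.4 kHz.
k=1: 16.8 kHz, 37.6 kHz.
k=2: 44 kHz, 64.8 kHz.
k=3: 71.2 kHz, 92 kHz.
k=4: 98.4 kHz, 119.2 kHz.
Within [17.4 kHz, 92.8 kHz]: 37.6 kHz, 44 kHz, 64.8 kHz, 71.2 kHz, 92 kHz.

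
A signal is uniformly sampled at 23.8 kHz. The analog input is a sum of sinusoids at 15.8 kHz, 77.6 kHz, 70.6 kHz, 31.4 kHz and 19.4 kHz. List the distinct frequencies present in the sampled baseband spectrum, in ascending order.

0.8 kHz, 4.4 kHz, 6.2 kHz, 7.6 kHz, 8 kHz

fs/2 = 11.9 kHz.
15.8 kHz > fs/2 = 11.9 kHz, folds to fs − 15.8 kHz = 8 kHz.
77.6 kHz mod fs = 6.2 kHz.
6.2 kHz ≤ fs/2 = 11.9 kHz, appears at 6.2 kHz.
70.6 kHz mod fs = 23 kHz.
23 kHz > fs/2 = 11.9 kHz, folds to fs − 23 kHz = 0.8 kHz.
31.4 kHz mod fs = 7.6 kHz.
7.6 kHz ≤ fs/2 = 11.9 kHz, appears at 7.6 kHz.
19.4 kHz > fs/2 = 11.9 kHz, folds to fs − 19.4 kHz = 4.4 kHz.
Distinct values: {0.8 kHz, 4.4 kHz, 6.2 kHz, 7.6 kHz, 8 kHz}.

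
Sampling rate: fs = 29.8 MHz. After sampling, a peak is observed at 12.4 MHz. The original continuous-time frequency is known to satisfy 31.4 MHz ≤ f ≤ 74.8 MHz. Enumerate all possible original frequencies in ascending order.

42.2 MHz, 47.2 MHz, 72 MHz

Frequencies that alias to 12.4 MHz are k·fs ± 12.4 MHz for integer k ≥ 0.
k=0: 12.4 MHz.
k=1: 17.4 MHz, 42.2 MHz.
k=2: 47.2 MHz, 72 MHz.
k=3: 77 MHz, 101.8 MHz.
Within [31.4 MHz, 74.8 MHz]: 42.2 MHz, 47.2 MHz, 72 MHz.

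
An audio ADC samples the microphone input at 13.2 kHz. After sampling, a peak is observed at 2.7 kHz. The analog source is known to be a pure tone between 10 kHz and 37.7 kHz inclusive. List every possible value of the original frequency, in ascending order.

10.5 kHz, 15.9 kHz, 23.7 kHz, 29.1 kHz, 36.9 kHz

Frequencies that alias to 2.7 kHz are k·fs ± 2.7 kHz for integer k ≥ 0.
k=0: 2.7 kHz.
k=1: 10.5 kHz, 15.9 kHz.
k=2: 23.7 kHz, 29.1 kHz.
k=3: 36.9 kHz, 42.3 kHz.
k=4: 50.1 kHz, 55.5 kHz.
Within [10 kHz, 37.7 kHz]: 10.5 kHz, 15.9 kHz, 23.7 kHz, 29.1 kHz, 36.9 kHz.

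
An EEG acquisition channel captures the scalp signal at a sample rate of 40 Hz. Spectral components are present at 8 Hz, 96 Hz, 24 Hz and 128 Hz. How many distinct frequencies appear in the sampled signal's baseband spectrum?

2

fs/2 = 20 Hz.
8 Hz ≤ fs/2 = 20 Hz, passes unchanged.
96 Hz mod fs = 16 Hz.
16 Hz ≤ fs/2 = 20 Hz, appears at 16 Hz.
24 Hz > fs/2 = 20 Hz, folds to fs − 24 Hz = 16 Hz.
128 Hz mod fs = 8 Hz.
8 Hz ≤ fs/2 = 20 Hz, appears at 8 Hz.
Distinct values: {8 Hz, 16 Hz} → 2.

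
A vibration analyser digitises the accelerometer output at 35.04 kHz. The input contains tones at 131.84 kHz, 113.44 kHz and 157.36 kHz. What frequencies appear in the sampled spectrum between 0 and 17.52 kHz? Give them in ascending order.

fs/2 = 17.52 kHz.
131.84 kHz mod fs = 26.72 kHz.
26.72 kHz > fs/2 = 17.52 kHz, folds to fs − 26.72 kHz = 8.32 kHz.
113.44 kHz mod fs = 8.32 kHz.
8.32 kHz ≤ fs/2 = 17.52 kHz, appears at 8.32 kHz.
157.36 kHz mod fs = 17.2 kHz.
17.2 kHz ≤ fs/2 = 17.52 kHz, appears at 17.2 kHz.
Distinct values: {8.32 kHz, 17.2 kHz}.

8.32 kHz, 17.2 kHz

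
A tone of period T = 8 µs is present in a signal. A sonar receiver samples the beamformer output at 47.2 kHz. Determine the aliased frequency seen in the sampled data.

16.6 kHz

T = 8 µs → f = 1/T = 125 kHz.
125 kHz mod fs = 30.6 kHz.
30.6 kHz > fs/2 = 23.6 kHz, folds to fs − 30.6 kHz = 16.6 kHz.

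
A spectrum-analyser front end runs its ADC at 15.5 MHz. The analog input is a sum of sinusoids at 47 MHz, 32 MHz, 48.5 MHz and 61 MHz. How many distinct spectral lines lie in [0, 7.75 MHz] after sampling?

fs/2 = 7.75 MHz.
47 MHz mod fs = 0.5 MHz.
0.5 MHz ≤ fs/2 = 7.75 MHz, appears at 0.5 MHz.
32 MHz mod fs = 1 MHz.
1 MHz ≤ fs/2 = 7.75 MHz, appears at 1 MHz.
48.5 MHz mod fs = 2 MHz.
2 MHz ≤ fs/2 = 7.75 MHz, appears at 2 MHz.
61 MHz mod fs = 14.5 MHz.
14.5 MHz > fs/2 = 7.75 MHz, folds to fs − 14.5 MHz = 1 MHz.
Distinct values: {0.5 MHz, 1 MHz, 2 MHz} → 3.

3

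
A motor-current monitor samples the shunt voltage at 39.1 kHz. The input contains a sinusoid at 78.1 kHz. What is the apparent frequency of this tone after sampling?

0.1 kHz

78.1 kHz mod fs = 39 kHz.
39 kHz > fs/2 = 19.55 kHz, folds to fs − 39 kHz = 0.1 kHz.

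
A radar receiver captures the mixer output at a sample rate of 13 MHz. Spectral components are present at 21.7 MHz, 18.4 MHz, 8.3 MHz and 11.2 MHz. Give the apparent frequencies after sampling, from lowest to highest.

fs/2 = 6.5 MHz.
21.7 MHz mod fs = 8.7 MHz.
8.7 MHz > fs/2 = 6.5 MHz, folds to fs − 8.7 MHz = 4.3 MHz.
18.4 MHz mod fs = 5.4 MHz.
5.4 MHz ≤ fs/2 = 6.5 MHz, appears at 5.4 MHz.
8.3 MHz > fs/2 = 6.5 MHz, folds to fs − 8.3 MHz = 4.7 MHz.
11.2 MHz > fs/2 = 6.5 MHz, folds to fs − 11.2 MHz = 1.8 MHz.
Distinct values: {1.8 MHz, 4.3 MHz, 4.7 MHz, 5.4 MHz}.

1.8 MHz, 4.3 MHz, 4.7 MHz, 5.4 MHz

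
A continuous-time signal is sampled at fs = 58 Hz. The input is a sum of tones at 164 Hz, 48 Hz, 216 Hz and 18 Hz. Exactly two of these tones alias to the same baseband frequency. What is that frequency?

fs/2 = 29 Hz.
164 Hz mod fs = 48 Hz.
48 Hz > fs/2 = 29 Hz, folds to fs − 48 Hz = 10 Hz.
48 Hz > fs/2 = 29 Hz, folds to fs − 48 Hz = 10 Hz.
216 Hz mod fs = 42 Hz.
42 Hz > fs/2 = 29 Hz, folds to fs − 42 Hz = 16 Hz.
18 Hz ≤ fs/2 = 29 Hz, passes unchanged.
48 Hz and 164 Hz both map to 10 Hz.

10 Hz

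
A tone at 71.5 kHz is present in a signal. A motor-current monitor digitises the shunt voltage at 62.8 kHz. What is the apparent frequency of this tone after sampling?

8.7 kHz

71.5 kHz mod fs = 8.7 kHz.
8.7 kHz ≤ fs/2 = 31.4 kHz, appears at 8.7 kHz.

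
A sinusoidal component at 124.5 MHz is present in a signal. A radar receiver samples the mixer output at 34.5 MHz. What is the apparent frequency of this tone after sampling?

13.5 MHz

124.5 MHz mod fs = 21 MHz.
21 MHz > fs/2 = 17.25 MHz, folds to fs − 21 MHz = 13.5 MHz.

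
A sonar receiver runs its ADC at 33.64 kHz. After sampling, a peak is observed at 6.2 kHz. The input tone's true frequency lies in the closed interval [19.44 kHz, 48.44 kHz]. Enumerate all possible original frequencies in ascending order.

Frequencies that alias to 6.2 kHz are k·fs ± 6.2 kHz for integer k ≥ 0.
k=0: 6.2 kHz.
k=1: 27.44 kHz, 39.84 kHz.
k=2: 61.08 kHz, 73.48 kHz.
Within [19.44 kHz, 48.44 kHz]: 27.44 kHz, 39.84 kHz.

27.44 kHz, 39.84 kHz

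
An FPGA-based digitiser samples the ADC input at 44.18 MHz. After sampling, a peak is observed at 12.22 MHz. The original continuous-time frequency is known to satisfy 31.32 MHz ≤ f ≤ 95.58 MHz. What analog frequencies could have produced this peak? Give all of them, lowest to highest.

31.96 MHz, 56.4 MHz, 76.14 MHz

Frequencies that alias to 12.22 MHz are k·fs ± 12.22 MHz for integer k ≥ 0.
k=0: 12.22 MHz.
k=1: 31.96 MHz, 56.4 MHz.
k=2: 76.14 MHz, 100.58 MHz.
k=3: 120.32 MHz, 144.76 MHz.
Within [31.32 MHz, 95.58 MHz]: 31.96 MHz, 56.4 MHz, 76.14 MHz.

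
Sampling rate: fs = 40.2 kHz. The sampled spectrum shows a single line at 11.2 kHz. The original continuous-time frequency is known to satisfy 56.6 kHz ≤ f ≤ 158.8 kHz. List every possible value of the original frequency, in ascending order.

69.2 kHz, 91.6 kHz, 109.4 kHz, 131.8 kHz, 149.6 kHz

Frequencies that alias to 11.2 kHz are k·fs ± 11.2 kHz for integer k ≥ 0.
k=0: 11.2 kHz.
k=1: 29 kHz, 51.4 kHz.
k=2: 69.2 kHz, 91.6 kHz.
k=3: 109.4 kHz, 131.8 kHz.
k=4: 149.6 kHz, 172 kHz.
k=5: 189.8 kHz, 212.2 kHz.
Within [56.6 kHz, 158.8 kHz]: 69.2 kHz, 91.6 kHz, 109.4 kHz, 131.8 kHz, 149.6 kHz.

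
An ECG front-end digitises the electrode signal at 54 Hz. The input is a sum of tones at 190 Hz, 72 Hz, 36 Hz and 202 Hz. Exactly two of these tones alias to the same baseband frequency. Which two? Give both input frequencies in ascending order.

36 Hz, 72 Hz

fs/2 = 27 Hz.
190 Hz mod fs = 28 Hz.
28 Hz > fs/2 = 27 Hz, folds to fs − 28 Hz = 26 Hz.
72 Hz mod fs = 18 Hz.
18 Hz ≤ fs/2 = 27 Hz, appears at 18 Hz.
36 Hz > fs/2 = 27 Hz, folds to fs − 36 Hz = 18 Hz.
202 Hz mod fs = 40 Hz.
40 Hz > fs/2 = 27 Hz, folds to fs − 40 Hz = 14 Hz.
36 Hz and 72 Hz both map to 18 Hz.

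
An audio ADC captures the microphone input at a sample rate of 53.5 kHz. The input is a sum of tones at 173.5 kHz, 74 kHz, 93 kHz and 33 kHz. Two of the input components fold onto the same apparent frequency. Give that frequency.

fs/2 = 26.75 kHz.
173.5 kHz mod fs = 13 kHz.
13 kHz ≤ fs/2 = 26.75 kHz, appears at 13 kHz.
74 kHz mod fs = 20.5 kHz.
20.5 kHz ≤ fs/2 = 26.75 kHz, appears at 20.5 kHz.
93 kHz mod fs = 39.5 kHz.
39.5 kHz > fs/2 = 26.75 kHz, folds to fs − 39.5 kHz = 14 kHz.
33 kHz > fs/2 = 26.75 kHz, folds to fs − 33 kHz = 20.5 kHz.
33 kHz and 74 kHz both map to 20.5 kHz.

20.5 kHz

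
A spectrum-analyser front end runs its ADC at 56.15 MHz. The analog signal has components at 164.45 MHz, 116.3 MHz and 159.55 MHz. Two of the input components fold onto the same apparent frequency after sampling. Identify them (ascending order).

116.3 MHz, 164.45 MHz

fs/2 = 28.075 MHz.
164.45 MHz mod fs = 52.15 MHz.
52.15 MHz > fs/2 = 28.075 MHz, folds to fs − 52.15 MHz = 4 MHz.
116.3 MHz mod fs = 4 MHz.
4 MHz ≤ fs/2 = 28.075 MHz, appears at 4 MHz.
159.55 MHz mod fs = 47.25 MHz.
47.25 MHz > fs/2 = 28.075 MHz, folds to fs − 47.25 MHz = 8.9 MHz.
116.3 MHz and 164.45 MHz both map to 4 MHz.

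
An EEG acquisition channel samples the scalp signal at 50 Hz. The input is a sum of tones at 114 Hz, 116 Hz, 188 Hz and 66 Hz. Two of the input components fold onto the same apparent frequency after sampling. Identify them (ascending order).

fs/2 = 25 Hz.
114 Hz mod fs = 14 Hz.
14 Hz ≤ fs/2 = 25 Hz, appears at 14 Hz.
116 Hz mod fs = 16 Hz.
16 Hz ≤ fs/2 = 25 Hz, appears at 16 Hz.
188 Hz mod fs = 38 Hz.
38 Hz > fs/2 = 25 Hz, folds to fs − 38 Hz = 12 Hz.
66 Hz mod fs = 16 Hz.
16 Hz ≤ fs/2 = 25 Hz, appears at 16 Hz.
66 Hz and 116 Hz both map to 16 Hz.

66 Hz, 116 Hz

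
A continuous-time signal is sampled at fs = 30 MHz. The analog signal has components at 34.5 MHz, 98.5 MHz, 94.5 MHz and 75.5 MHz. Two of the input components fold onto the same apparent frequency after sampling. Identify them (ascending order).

34.5 MHz, 94.5 MHz

fs/2 = 15 MHz.
34.5 MHz mod fs = 4.5 MHz.
4.5 MHz ≤ fs/2 = 15 MHz, appears at 4.5 MHz.
98.5 MHz mod fs = 8.5 MHz.
8.5 MHz ≤ fs/2 = 15 MHz, appears at 8.5 MHz.
94.5 MHz mod fs = 4.5 MHz.
4.5 MHz ≤ fs/2 = 15 MHz, appears at 4.5 MHz.
75.5 MHz mod fs = 15.5 MHz.
15.5 MHz > fs/2 = 15 MHz, folds to fs − 15.5 MHz = 14.5 MHz.
34.5 MHz and 94.5 MHz both map to 4.5 MHz.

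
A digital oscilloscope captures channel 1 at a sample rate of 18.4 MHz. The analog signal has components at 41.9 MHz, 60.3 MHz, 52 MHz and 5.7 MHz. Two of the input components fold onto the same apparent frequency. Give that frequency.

5.1 MHz

fs/2 = 9.2 MHz.
41.9 MHz mod fs = 5.1 MHz.
5.1 MHz ≤ fs/2 = 9.2 MHz, appears at 5.1 MHz.
60.3 MHz mod fs = 5.1 MHz.
5.1 MHz ≤ fs/2 = 9.2 MHz, appears at 5.1 MHz.
52 MHz mod fs = 15.2 MHz.
15.2 MHz > fs/2 = 9.2 MHz, folds to fs − 15.2 MHz = 3.2 MHz.
5.7 MHz ≤ fs/2 = 9.2 MHz, passes unchanged.
41.9 MHz and 60.3 MHz both map to 5.1 MHz.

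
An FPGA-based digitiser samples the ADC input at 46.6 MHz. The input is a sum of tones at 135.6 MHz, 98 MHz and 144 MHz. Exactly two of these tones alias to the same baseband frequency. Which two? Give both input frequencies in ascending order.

135.6 MHz, 144 MHz

fs/2 = 23.3 MHz.
135.6 MHz mod fs = 42.4 MHz.
42.4 MHz > fs/2 = 23.3 MHz, folds to fs − 42.4 MHz = 4.2 MHz.
98 MHz mod fs = 4.8 MHz.
4.8 MHz ≤ fs/2 = 23.3 MHz, appears at 4.8 MHz.
144 MHz mod fs = 4.2 MHz.
4.2 MHz ≤ fs/2 = 23.3 MHz, appears at 4.2 MHz.
135.6 MHz and 144 MHz both map to 4.2 MHz.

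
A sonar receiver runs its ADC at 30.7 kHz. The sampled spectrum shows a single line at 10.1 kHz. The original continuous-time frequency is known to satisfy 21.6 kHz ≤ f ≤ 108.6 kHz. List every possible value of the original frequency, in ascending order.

40.8 kHz, 51.3 kHz, 71.5 kHz, 82 kHz, 102.2 kHz

Frequencies that alias to 10.1 kHz are k·fs ± 10.1 kHz for integer k ≥ 0.
k=0: 10.1 kHz.
k=1: 20.6 kHz, 40.8 kHz.
k=2: 51.3 kHz, 71.5 kHz.
k=3: 82 kHz, 102.2 kHz.
k=4: 112.7 kHz, 132.9 kHz.
Within [21.6 kHz, 108.6 kHz]: 40.8 kHz, 51.3 kHz, 71.5 kHz, 82 kHz, 102.2 kHz.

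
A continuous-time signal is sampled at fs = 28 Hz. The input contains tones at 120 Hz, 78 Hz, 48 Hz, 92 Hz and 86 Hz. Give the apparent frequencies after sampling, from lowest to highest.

fs/2 = 14 Hz.
120 Hz mod fs = 8 Hz.
8 Hz ≤ fs/2 = 14 Hz, appears at 8 Hz.
78 Hz mod fs = 22 Hz.
22 Hz > fs/2 = 14 Hz, folds to fs − 22 Hz = 6 Hz.
48 Hz mod fs = 20 Hz.
20 Hz > fs/2 = 14 Hz, folds to fs − 20 Hz = 8 Hz.
92 Hz mod fs = 8 Hz.
8 Hz ≤ fs/2 = 14 Hz, appears at 8 Hz.
86 Hz mod fs = 2 Hz.
2 Hz ≤ fs/2 = 14 Hz, appears at 2 Hz.
Distinct values: {2 Hz, 6 Hz, 8 Hz}.

2 Hz, 6 Hz, 8 Hz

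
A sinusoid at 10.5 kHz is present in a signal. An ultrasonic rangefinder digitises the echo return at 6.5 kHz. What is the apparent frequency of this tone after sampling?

2.5 kHz

10.5 kHz mod fs = 4 kHz.
4 kHz > fs/2 = 3.25 kHz, folds to fs − 4 kHz = 2.5 kHz.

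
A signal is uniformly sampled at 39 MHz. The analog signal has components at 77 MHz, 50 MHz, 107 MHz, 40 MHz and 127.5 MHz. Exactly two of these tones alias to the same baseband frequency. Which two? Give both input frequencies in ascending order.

fs/2 = 19.5 MHz.
77 MHz mod fs = 38 MHz.
38 MHz > fs/2 = 19.5 MHz, folds to fs − 38 MHz = 1 MHz.
50 MHz mod fs = 11 MHz.
11 MHz ≤ fs/2 = 19.5 MHz, appears at 11 MHz.
107 MHz mod fs = 29 MHz.
29 MHz > fs/2 = 19.5 MHz, folds to fs − 29 MHz = 10 MHz.
40 MHz mod fs = 1 MHz.
1 MHz ≤ fs/2 = 19.5 MHz, appears at 1 MHz.
127.5 MHz mod fs = 10.5 MHz.
10.5 MHz ≤ fs/2 = 19.5 MHz, appears at 10.5 MHz.
40 MHz and 77 MHz both map to 1 MHz.

40 MHz, 77 MHz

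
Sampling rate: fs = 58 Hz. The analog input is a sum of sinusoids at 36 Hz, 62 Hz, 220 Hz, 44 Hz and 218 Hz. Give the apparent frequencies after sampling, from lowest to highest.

4 Hz, 12 Hz, 14 Hz, 22 Hz

fs/2 = 29 Hz.
36 Hz > fs/2 = 29 Hz, folds to fs − 36 Hz = 22 Hz.
62 Hz mod fs = 4 Hz.
4 Hz ≤ fs/2 = 29 Hz, appears at 4 Hz.
220 Hz mod fs = 46 Hz.
46 Hz > fs/2 = 29 Hz, folds to fs − 46 Hz = 12 Hz.
44 Hz > fs/2 = 29 Hz, folds to fs − 44 Hz = 14 Hz.
218 Hz mod fs = 44 Hz.
44 Hz > fs/2 = 29 Hz, folds to fs − 44 Hz = 14 Hz.
Distinct values: {4 Hz, 12 Hz, 14 Hz, 22 Hz}.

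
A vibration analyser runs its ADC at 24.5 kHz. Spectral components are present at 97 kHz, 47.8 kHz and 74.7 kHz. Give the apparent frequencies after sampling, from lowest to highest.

fs/2 = 12.25 kHz.
97 kHz mod fs = 23.5 kHz.
23.5 kHz > fs/2 = 12.25 kHz, folds to fs − 23.5 kHz = 1 kHz.
47.8 kHz mod fs = 23.3 kHz.
23.3 kHz > fs/2 = 12.25 kHz, folds to fs − 23.3 kHz = 1.2 kHz.
74.7 kHz mod fs = 1.2 kHz.
1.2 kHz ≤ fs/2 = 12.25 kHz, appears at 1.2 kHz.
Distinct values: {1 kHz, 1.2 kHz}.

1 kHz, 1.2 kHz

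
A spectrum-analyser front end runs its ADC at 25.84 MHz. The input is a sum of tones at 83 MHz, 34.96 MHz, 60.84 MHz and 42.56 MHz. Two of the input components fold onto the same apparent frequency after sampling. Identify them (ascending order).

34.96 MHz, 42.56 MHz

fs/2 = 12.92 MHz.
83 MHz mod fs = 5.48 MHz.
5.48 MHz ≤ fs/2 = 12.92 MHz, appears at 5.48 MHz.
34.96 MHz mod fs = 9.12 MHz.
9.12 MHz ≤ fs/2 = 12.92 MHz, appears at 9.12 MHz.
60.84 MHz mod fs = 9.16 MHz.
9.16 MHz ≤ fs/2 = 12.92 MHz, appears at 9.16 MHz.
42.56 MHz mod fs = 16.72 MHz.
16.72 MHz > fs/2 = 12.92 MHz, folds to fs − 16.72 MHz = 9.12 MHz.
34.96 MHz and 42.56 MHz both map to 9.12 MHz.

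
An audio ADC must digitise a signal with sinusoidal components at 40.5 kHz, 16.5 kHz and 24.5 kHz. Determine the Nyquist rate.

Highest-frequency component: 40.5 kHz.
Nyquist rate = 2 × 40.5 kHz = 81 kHz.

81 kHz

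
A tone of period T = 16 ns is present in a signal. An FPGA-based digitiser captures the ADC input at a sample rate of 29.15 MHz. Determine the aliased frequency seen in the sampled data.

T = 16 ns → f = 1/T = 62.5 MHz.
62.5 MHz mod fs = 4.2 MHz.
4.2 MHz ≤ fs/2 = 14.575 MHz, appears at 4.2 MHz.

4.2 MHz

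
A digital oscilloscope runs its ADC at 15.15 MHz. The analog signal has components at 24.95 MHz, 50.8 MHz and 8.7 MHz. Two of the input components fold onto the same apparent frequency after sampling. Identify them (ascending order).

24.95 MHz, 50.8 MHz

fs/2 = 7.575 MHz.
24.95 MHz mod fs = 9.8 MHz.
9.8 MHz > fs/2 = 7.575 MHz, folds to fs − 9.8 MHz = 5.35 MHz.
50.8 MHz mod fs = 5.35 MHz.
5.35 MHz ≤ fs/2 = 7.575 MHz, appears at 5.35 MHz.
8.7 MHz > fs/2 = 7.575 MHz, folds to fs − 8.7 MHz = 6.45 MHz.
24.95 MHz and 50.8 MHz both map to 5.35 MHz.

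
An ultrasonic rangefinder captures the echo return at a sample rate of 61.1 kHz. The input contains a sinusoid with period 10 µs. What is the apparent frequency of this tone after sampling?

T = 10 µs → f = 1/T = 100 kHz.
100 kHz mod fs = 38.9 kHz.
38.9 kHz > fs/2 = 30.55 kHz, folds to fs − 38.9 kHz = 22.2 kHz.

22.2 kHz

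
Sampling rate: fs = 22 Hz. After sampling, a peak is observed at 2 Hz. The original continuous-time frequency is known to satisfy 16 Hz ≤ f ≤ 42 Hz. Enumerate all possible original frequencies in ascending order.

20 Hz, 24 Hz, 42 Hz

Frequencies that alias to 2 Hz are k·fs ± 2 Hz for integer k ≥ 0.
k=0: 2 Hz.
k=1: 20 Hz, 24 Hz.
k=2: 42 Hz, 46 Hz.
k=3: 64 Hz, 68 Hz.
Within [16 Hz, 42 Hz]: 20 Hz, 24 Hz, 42 Hz.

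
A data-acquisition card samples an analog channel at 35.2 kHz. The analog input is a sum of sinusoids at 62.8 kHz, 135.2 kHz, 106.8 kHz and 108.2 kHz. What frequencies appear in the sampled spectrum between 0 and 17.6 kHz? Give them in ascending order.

fs/2 = 17.6 kHz.
62.8 kHz mod fs = 27.6 kHz.
27.6 kHz > fs/2 = 17.6 kHz, folds to fs − 27.6 kHz = 7.6 kHz.
135.2 kHz mod fs = 29.6 kHz.
29.6 kHz > fs/2 = 17.6 kHz, folds to fs − 29.6 kHz = 5.6 kHz.
106.8 kHz mod fs = 1.2 kHz.
1.2 kHz ≤ fs/2 = 17.6 kHz, appears at 1.2 kHz.
108.2 kHz mod fs = 2.6 kHz.
2.6 kHz ≤ fs/2 = 17.6 kHz, appears at 2.6 kHz.
Distinct values: {1.2 kHz, 2.6 kHz, 5.6 kHz, 7.6 kHz}.

1.2 kHz, 2.6 kHz, 5.6 kHz, 7.6 kHz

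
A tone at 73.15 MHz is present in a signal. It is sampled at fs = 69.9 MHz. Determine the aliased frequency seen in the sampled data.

3.25 MHz

73.15 MHz mod fs = 3.25 MHz.
3.25 MHz ≤ fs/2 = 34.95 MHz, appears at 3.25 MHz.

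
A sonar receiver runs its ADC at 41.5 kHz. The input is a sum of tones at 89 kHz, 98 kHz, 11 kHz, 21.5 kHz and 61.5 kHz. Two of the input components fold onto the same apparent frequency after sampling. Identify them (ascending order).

fs/2 = 20.75 kHz.
89 kHz mod fs = 6 kHz.
6 kHz ≤ fs/2 = 20.75 kHz, appears at 6 kHz.
98 kHz mod fs = 15 kHz.
15 kHz ≤ fs/2 = 20.75 kHz, appears at 15 kHz.
11 kHz ≤ fs/2 = 20.75 kHz, passes unchanged.
21.5 kHz > fs/2 = 20.75 kHz, folds to fs − 21.5 kHz = 20 kHz.
61.5 kHz mod fs = 20 kHz.
20 kHz ≤ fs/2 = 20.75 kHz, appears at 20 kHz.
21.5 kHz and 61.5 kHz both map to 20 kHz.

21.5 kHz, 61.5 kHz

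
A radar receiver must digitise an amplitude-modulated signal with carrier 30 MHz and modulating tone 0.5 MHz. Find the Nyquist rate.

AM sidebands sit at fc ± fm = 29.5 MHz and 30.5 MHz.
Highest-frequency component: 30.5 MHz.
Nyquist rate = 2 × 30.5 MHz = 61 MHz.

61 MHz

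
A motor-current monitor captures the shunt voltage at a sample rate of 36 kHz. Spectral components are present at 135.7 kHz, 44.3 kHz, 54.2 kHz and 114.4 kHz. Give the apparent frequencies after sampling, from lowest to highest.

6.4 kHz, 8.3 kHz, 17.8 kHz

fs/2 = 18 kHz.
135.7 kHz mod fs = 27.7 kHz.
27.7 kHz > fs/2 = 18 kHz, folds to fs − 27.7 kHz = 8.3 kHz.
44.3 kHz mod fs = 8.3 kHz.
8.3 kHz ≤ fs/2 = 18 kHz, appears at 8.3 kHz.
54.2 kHz mod fs = 18.2 kHz.
18.2 kHz > fs/2 = 18 kHz, folds to fs − 18.2 kHz = 17.8 kHz.
114.4 kHz mod fs = 6.4 kHz.
6.4 kHz ≤ fs/2 = 18 kHz, appears at 6.4 kHz.
Distinct values: {6.4 kHz, 8.3 kHz, 17.8 kHz}.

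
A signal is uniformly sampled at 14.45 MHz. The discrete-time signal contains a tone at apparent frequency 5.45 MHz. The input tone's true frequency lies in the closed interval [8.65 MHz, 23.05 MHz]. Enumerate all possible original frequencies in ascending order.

9 MHz, 19.9 MHz

Frequencies that alias to 5.45 MHz are k·fs ± 5.45 MHz for integer k ≥ 0.
k=0: 5.45 MHz.
k=1: 9 MHz, 19.9 MHz.
k=2: 23.45 MHz, 34.35 MHz.
Within [8.65 MHz, 23.05 MHz]: 9 MHz, 19.9 MHz.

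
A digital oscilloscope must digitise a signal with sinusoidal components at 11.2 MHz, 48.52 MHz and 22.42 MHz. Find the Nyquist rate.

Highest-frequency component: 48.52 MHz.
Nyquist rate = 2 × 48.52 MHz = 97.04 MHz.

97.04 MHz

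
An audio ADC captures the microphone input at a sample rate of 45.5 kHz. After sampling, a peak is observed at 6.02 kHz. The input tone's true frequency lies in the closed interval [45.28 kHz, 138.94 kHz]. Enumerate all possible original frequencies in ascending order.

51.52 kHz, 84.98 kHz, 97.02 kHz, 130.48 kHz

Frequencies that alias to 6.02 kHz are k·fs ± 6.02 kHz for integer k ≥ 0.
k=0: 6.02 kHz.
k=1: 39.48 kHz, 51.52 kHz.
k=2: 84.98 kHz, 97.02 kHz.
k=3: 130.48 kHz, 142.52 kHz.
k=4: 175.98 kHz, 188.02 kHz.
Within [45.28 kHz, 138.94 kHz]: 51.52 kHz, 84.98 kHz, 97.02 kHz, 130.48 kHz.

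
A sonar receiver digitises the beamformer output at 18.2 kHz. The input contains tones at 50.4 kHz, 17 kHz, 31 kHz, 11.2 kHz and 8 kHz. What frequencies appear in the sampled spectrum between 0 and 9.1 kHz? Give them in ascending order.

fs/2 = 9.1 kHz.
50.4 kHz mod fs = 14 kHz.
14 kHz > fs/2 = 9.1 kHz, folds to fs − 14 kHz = 4.2 kHz.
17 kHz > fs/2 = 9.1 kHz, folds to fs − 17 kHz = 1.2 kHz.
31 kHz mod fs = 12.8 kHz.
12.8 kHz > fs/2 = 9.1 kHz, folds to fs − 12.8 kHz = 5.4 kHz.
11.2 kHz > fs/2 = 9.1 kHz, folds to fs − 11.2 kHz = 7 kHz.
8 kHz ≤ fs/2 = 9.1 kHz, passes unchanged.
Distinct values: {1.2 kHz, 4.2 kHz, 5.4 kHz, 7 kHz, 8 kHz}.

1.2 kHz, 4.2 kHz, 5.4 kHz, 7 kHz, 8 kHz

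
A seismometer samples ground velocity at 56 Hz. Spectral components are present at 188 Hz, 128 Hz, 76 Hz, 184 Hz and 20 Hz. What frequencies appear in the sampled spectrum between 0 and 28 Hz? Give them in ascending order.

fs/2 = 28 Hz.
188 Hz mod fs = 20 Hz.
20 Hz ≤ fs/2 = 28 Hz, appears at 20 Hz.
128 Hz mod fs = 16 Hz.
16 Hz ≤ fs/2 = 28 Hz, appears at 16 Hz.
76 Hz mod fs = 20 Hz.
20 Hz ≤ fs/2 = 28 Hz, appears at 20 Hz.
184 Hz mod fs = 16 Hz.
16 Hz ≤ fs/2 = 28 Hz, appears at 16 Hz.
20 Hz ≤ fs/2 = 28 Hz, passes unchanged.
Distinct values: {16 Hz, 20 Hz}.

16 Hz, 20 Hz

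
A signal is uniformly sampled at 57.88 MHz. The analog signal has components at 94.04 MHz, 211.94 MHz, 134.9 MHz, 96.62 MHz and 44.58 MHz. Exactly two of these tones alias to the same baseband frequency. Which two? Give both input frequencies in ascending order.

fs/2 = 28.94 MHz.
94.04 MHz mod fs = 36.16 MHz.
36.16 MHz > fs/2 = 28.94 MHz, folds to fs − 36.16 MHz = 21.72 MHz.
211.94 MHz mod fs = 38.3 MHz.
38.3 MHz > fs/2 = 28.94 MHz, folds to fs − 38.3 MHz = 19.58 MHz.
134.9 MHz mod fs = 19.14 MHz.
19.14 MHz ≤ fs/2 = 28.94 MHz, appears at 19.14 MHz.
96.62 MHz mod fs = 38.74 MHz.
38.74 MHz > fs/2 = 28.94 MHz, folds to fs − 38.74 MHz = 19.14 MHz.
44.58 MHz > fs/2 = 28.94 MHz, folds to fs − 44.58 MHz = 13.3 MHz.
96.62 MHz and 134.9 MHz both map to 19.14 MHz.

96.62 MHz, 134.9 MHz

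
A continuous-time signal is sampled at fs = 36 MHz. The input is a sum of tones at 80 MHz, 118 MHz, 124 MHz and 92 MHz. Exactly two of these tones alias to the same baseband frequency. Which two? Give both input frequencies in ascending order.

fs/2 = 18 MHz.
80 MHz mod fs = 8 MHz.
8 MHz ≤ fs/2 = 18 MHz, appears at 8 MHz.
118 MHz mod fs = 10 MHz.
10 MHz ≤ fs/2 = 18 MHz, appears at 10 MHz.
124 MHz mod fs = 16 MHz.
16 MHz ≤ fs/2 = 18 MHz, appears at 16 MHz.
92 MHz mod fs = 20 MHz.
20 MHz > fs/2 = 18 MHz, folds to fs − 20 MHz = 16 MHz.
92 MHz and 124 MHz both map to 16 MHz.

92 MHz, 124 MHz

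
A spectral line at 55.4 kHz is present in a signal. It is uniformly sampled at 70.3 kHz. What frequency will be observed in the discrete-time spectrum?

14.9 kHz

55.4 kHz > fs/2 = 35.15 kHz, folds to fs − 55.4 kHz = 14.9 kHz.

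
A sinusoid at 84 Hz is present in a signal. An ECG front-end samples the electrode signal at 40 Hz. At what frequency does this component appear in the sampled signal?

84 Hz mod fs = 4 Hz.
4 Hz ≤ fs/2 = 20 Hz, appears at 4 Hz.

4 Hz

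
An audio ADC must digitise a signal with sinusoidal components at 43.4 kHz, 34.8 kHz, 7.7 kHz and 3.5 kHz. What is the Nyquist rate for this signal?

Highest-frequency component: 43.4 kHz.
Nyquist rate = 2 × 43.4 kHz = 86.8 kHz.

86.8 kHz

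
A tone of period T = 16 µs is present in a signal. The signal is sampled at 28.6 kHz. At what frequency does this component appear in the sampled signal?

5.3 kHz

T = 16 µs → f = 1/T = 62.5 kHz.
62.5 kHz mod fs = 5.3 kHz.
5.3 kHz ≤ fs/2 = 14.3 kHz, appears at 5.3 kHz.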